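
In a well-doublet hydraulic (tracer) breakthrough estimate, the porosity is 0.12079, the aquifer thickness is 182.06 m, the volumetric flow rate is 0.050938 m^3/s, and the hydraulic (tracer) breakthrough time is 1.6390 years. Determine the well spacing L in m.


L = sqrt(t_bt*365.25*86400*3*Qv / (pi*hr*phi))
L = sqrt(1.6390*365.25*86400*3*0.050938 / (pi*182.06*0.12079))
L = 338.24 m


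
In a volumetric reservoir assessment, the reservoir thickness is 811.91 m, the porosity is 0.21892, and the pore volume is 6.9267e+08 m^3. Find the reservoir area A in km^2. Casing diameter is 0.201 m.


A = Vp / (1e6 * hr * phi)
A = 6.9267e+08 / (1e6 * 811.91 * 0.21892)
A = 3.8970 km^2


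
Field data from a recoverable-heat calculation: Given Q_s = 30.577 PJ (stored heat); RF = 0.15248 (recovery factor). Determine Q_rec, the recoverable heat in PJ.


Q_rec = Q_s * RF
Q_rec = 30.577 * 0.15248
Q_rec = 4.6624 PJ


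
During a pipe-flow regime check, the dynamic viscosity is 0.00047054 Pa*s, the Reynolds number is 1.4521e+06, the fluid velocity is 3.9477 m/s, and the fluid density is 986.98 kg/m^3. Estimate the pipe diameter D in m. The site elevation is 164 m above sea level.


D = Re * mu / (rho * vel)
D = 1.4521e+06 * 0.00047054 / (986.98 * 3.9477)
D = 0.17536 m


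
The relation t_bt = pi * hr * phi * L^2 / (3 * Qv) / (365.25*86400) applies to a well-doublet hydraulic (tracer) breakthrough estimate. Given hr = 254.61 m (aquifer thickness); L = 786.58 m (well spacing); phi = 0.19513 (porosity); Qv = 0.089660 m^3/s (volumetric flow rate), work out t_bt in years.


t_bt = pi * hr * phi * L^2 / (3 * Qv) / (365.25*86400)
t_bt = pi * 254.61 * 0.19513 * 786.58^2 / (3 * 0.089660) / (365.25*86400)
t_bt = 11.377 years


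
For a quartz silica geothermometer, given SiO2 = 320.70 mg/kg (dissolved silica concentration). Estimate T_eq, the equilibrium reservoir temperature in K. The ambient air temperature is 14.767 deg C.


T_eq = 1309 / (5.19 - log10(SiO2)) - 273.15
T_eq = 1309 / (5.19 - log10(320.70)) - 273.15
T_eq = 214.5729 deg C
Convert to K: 214.5729 + 273.15 = 487.72 K
T_eq = 487.72 K


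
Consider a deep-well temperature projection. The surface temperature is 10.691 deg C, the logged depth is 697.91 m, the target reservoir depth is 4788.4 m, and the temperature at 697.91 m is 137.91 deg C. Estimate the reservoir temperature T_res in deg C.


Step 1: grad = (T_d1 - T_surf)/d1 * 1000 = (137.91 - 10.691)/697.91 * 1000 = 182.2857 deg C/km
Step 2: T_res = T_surf + grad*d2/1000 = 10.691 + 182.2857*4788.4/1000 = 883.55 deg C
T_res = 883.55 deg C


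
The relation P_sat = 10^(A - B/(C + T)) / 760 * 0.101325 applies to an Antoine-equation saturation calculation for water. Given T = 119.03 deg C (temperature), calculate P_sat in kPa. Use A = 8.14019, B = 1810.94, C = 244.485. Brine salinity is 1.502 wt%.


P_sat = 10^(A - B/(C + T)) / 760 * 0.101325
P_sat = 10^(8.14019 - 1810.94/(244.485 + 119.03)) / 760 * 0.101325
P_sat = 0.1920195 MPa
Convert: 0.1920195 MPa * 1000.0 = 192.02 kPa
P_sat = 192.02 kPa


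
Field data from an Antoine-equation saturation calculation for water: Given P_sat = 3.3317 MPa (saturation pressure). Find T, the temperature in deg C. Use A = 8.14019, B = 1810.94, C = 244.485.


T = B / (A - log10(P_sat * 760 / 0.101325)) - C
T = 1810.94 / (8.14019 - log10(3.3317 * 760 / 0.101325)) - 244.485
T = 239.41 deg C


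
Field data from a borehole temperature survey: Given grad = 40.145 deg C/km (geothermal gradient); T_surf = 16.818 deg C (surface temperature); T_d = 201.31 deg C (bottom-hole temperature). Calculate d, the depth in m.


d = (T_d - T_surf) / grad * 1000
d = (201.31 - 16.818) / 40.145 * 1000
d = 4595.6 m


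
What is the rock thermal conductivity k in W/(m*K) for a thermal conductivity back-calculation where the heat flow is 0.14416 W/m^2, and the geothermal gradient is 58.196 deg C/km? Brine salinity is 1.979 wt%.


k = q / (grad / 1000)
k = 0.14416 / (58.196 / 1000)
k = 2.4771 W/(m*K)


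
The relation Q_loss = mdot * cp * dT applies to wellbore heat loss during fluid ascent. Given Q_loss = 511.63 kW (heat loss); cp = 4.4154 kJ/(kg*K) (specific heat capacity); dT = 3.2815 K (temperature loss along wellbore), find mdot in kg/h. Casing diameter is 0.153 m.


mdot = Q_loss / (cp * dT)
mdot = 511.63 / (4.4154 * 3.2815)
mdot = 35.31129 kg/s
Convert: 35.31129 kg/s * 3600.0 = 1.2712e+05 kg/h
mdot = 1.2712e+05 kg/h


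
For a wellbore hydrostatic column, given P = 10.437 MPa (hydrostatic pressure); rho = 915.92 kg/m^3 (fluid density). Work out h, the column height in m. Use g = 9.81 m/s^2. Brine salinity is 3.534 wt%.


h = P * 1e6 / (g * rho)
h = 10.437 * 1e6 / (9.81 * 915.92)
h = 1161.6 m


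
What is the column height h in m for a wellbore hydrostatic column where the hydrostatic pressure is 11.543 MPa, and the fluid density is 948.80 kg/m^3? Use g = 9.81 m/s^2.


h = P * 1e6 / (g * rho)
h = 11.543 * 1e6 / (9.81 * 948.80)
h = 1240.2 m


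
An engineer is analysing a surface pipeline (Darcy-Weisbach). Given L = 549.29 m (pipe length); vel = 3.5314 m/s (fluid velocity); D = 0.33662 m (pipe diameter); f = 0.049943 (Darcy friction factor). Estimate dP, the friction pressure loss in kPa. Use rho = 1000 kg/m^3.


dP = f * (L/D) * (rho*vel^2/2) / 1000
dP = 0.049943 * (549.29/0.33662) * (1000*3.5314^2/2) / 1000
dP = 508.16 kPa


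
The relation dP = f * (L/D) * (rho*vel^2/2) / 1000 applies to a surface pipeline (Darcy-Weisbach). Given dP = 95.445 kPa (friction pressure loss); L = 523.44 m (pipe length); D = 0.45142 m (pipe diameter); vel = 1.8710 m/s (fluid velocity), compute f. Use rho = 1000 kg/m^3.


f = dP*1000 / ((L/D)*(rho*vel^2/2))
f = 95.445*1000 / ((523.44/0.45142)*(1000*1.8710^2/2))
f = 0.047027


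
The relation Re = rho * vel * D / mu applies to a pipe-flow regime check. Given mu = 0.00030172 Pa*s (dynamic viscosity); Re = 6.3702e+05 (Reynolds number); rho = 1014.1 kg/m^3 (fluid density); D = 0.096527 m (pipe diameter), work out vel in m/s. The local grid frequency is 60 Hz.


vel = Re * mu / (rho * D)
vel = 6.3702e+05 * 0.00030172 / (1014.1 * 0.096527)
vel = 1.9635 m/s


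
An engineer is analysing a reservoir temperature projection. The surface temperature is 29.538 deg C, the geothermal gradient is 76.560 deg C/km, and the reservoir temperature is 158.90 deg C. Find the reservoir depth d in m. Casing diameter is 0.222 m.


d = (T_res - T_surf) / grad * 1000
d = (158.90 - 29.538) / 76.560 * 1000
d = 1689.7 m


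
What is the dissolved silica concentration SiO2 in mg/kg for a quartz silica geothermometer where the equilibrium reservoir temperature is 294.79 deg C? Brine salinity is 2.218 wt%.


SiO2 = 10^(5.19 - 1309/(T_eq + 273.15))
SiO2 = 10^(5.19 - 1309/(294.79 + 273.15))
SiO2 = 767.68 mg/kg


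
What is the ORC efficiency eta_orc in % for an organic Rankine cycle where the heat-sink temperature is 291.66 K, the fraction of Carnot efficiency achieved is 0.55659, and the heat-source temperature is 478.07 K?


eta_orc = (1 - Tc/Th) * f * 100
eta_orc = (1 - 291.66/478.07) * 0.55659 * 100
eta_orc = 21.703 %


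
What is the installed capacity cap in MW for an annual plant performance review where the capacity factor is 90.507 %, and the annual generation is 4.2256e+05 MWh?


cap = E_a / (CF/100 * 8760)
cap = 4.2256e+05 / (90.507/100 * 8760)
cap = 53.297 MW


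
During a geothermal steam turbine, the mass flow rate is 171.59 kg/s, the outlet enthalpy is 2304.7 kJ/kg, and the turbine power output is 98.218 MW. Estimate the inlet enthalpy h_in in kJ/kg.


h_in = h_out + P * 1000 / mdot
h_in = 2304.7 + 98.218 * 1000 / 171.59
h_in = 2877.1 kJ/kg


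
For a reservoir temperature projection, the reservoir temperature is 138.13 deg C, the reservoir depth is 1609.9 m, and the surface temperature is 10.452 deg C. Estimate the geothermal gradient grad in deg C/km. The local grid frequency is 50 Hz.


grad = (T_res - T_surf) / d * 1000
grad = (138.13 - 10.452) / 1609.9 * 1000
grad = 79.308 deg C/km


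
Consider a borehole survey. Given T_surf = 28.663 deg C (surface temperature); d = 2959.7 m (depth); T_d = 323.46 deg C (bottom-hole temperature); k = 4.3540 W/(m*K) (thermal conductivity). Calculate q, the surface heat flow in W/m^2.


Step 1: grad = (T_d - T_surf)/d * 1000 = (323.46 - 28.663)/2959.7 * 1000 = 99.60368 deg C/km
Step 2: q = k * grad / 1000 = 4.354 * 99.60368 / 1000 = 0.43367 W/m^2
q = 0.43367 W/m^2


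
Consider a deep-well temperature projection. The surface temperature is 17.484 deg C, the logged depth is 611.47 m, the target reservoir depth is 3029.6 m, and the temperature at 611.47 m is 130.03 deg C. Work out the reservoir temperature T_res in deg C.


Step 1: grad = (T_d1 - T_surf)/d1 * 1000 = (130.03 - 17.484)/611.47 * 1000 = 184.0581 deg C/km
Step 2: T_res = T_surf + grad*d2/1000 = 17.484 + 184.0581*3029.6/1000 = 575.11 deg C
T_res = 575.11 deg C


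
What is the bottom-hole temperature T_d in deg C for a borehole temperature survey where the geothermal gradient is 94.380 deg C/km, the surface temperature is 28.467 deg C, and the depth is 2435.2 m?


T_d = T_surf + grad * d / 1000
T_d = 28.467 + 94.380 * 2435.2 / 1000
T_d = 258.30 deg C


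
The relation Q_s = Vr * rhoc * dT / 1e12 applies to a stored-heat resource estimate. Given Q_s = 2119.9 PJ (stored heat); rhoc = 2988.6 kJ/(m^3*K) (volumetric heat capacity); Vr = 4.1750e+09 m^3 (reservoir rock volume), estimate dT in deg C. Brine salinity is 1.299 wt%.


dT = Q_s * 1e12 / (Vr * rhoc)
dT = 2119.9 * 1e12 / (4.1750e+09 * 2988.6)
dT = 169.8991 K
Convert (temperature difference, 1 K = 1 deg C): 169.8991 K = 169.8991 deg C
dT = 169.90 deg C


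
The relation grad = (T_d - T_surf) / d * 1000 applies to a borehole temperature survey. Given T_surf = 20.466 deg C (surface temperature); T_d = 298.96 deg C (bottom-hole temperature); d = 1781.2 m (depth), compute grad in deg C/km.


grad = (T_d - T_surf) / d * 1000
grad = (298.96 - 20.466) / 1781.2 * 1000
grad = 156.35 deg C/km


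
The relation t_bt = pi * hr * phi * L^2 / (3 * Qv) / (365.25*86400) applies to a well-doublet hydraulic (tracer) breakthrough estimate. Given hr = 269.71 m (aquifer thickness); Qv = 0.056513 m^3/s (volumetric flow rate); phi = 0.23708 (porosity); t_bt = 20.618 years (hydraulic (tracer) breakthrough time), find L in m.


L = sqrt(t_bt*365.25*86400*3*Qv / (pi*hr*phi))
L = sqrt(20.618*365.25*86400*3*0.056513 / (pi*269.71*0.23708))
L = 741.04 m


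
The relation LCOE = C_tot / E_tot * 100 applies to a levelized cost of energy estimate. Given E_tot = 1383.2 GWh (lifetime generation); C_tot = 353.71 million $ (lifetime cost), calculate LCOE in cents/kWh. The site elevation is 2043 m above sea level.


LCOE = C_tot / E_tot * 100
LCOE = 353.71 / 1383.2 * 100
LCOE = 25.572 cents/kWh


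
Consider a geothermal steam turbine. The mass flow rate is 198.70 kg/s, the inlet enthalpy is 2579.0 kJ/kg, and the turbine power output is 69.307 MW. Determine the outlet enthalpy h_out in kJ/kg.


h_out = h_in - P * 1000 / mdot
h_out = 2579.0 - 69.307 * 1000 / 198.70
h_out = 2230.2 kJ/kg


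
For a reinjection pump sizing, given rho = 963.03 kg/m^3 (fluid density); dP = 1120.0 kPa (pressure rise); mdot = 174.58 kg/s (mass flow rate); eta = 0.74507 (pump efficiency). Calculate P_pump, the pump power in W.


P_pump = mdot * dP / (rho * eta)
P_pump = 174.58 * 1120.0 / (963.03 * 0.74507)
P_pump = 272.5057 kW
Convert: 272.5057 kW * 1000.0 = 2.7251e+05 W
P_pump = 2.7251e+05 W


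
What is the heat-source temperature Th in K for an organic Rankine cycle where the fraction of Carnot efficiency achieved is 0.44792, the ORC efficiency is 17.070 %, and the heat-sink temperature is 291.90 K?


Th = Tc / (1 - (eta_orc/100)/f)
Th = 291.90 / (1 - (17.070/100)/0.44792)
Th = 471.64 K


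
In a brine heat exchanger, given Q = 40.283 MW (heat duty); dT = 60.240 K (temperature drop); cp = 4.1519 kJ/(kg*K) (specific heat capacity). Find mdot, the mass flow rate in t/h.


mdot = Q * 1000 / (cp * dT)
mdot = 40.283 * 1000 / (4.1519 * 60.240)
mdot = 161.0608 kg/s
Convert: 161.0608 kg/s * 3.6 = 579.82 t/h
mdot = 579.82 t/h


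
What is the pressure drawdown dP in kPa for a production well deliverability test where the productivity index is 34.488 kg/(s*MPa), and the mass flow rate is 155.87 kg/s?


dP = mdot * 1000 / PI
dP = 155.87 * 1000 / 34.488
dP = 4519.5 kPa


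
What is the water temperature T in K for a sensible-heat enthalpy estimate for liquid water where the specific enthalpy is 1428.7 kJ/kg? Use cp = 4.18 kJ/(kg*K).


T = h / cp
T = 1428.7 / 4.18
T = 341.7943 deg C
Convert to K: 341.7943 + 273.15 = 614.94 K
T = 614.94 K


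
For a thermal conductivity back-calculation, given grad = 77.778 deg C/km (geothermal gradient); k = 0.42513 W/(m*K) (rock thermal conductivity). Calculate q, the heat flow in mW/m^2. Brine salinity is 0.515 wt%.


q = k * grad / 1000
q = 0.42513 * 77.778 / 1000
q = 0.03306576 W/m^2
Convert: 0.03306576 W/m^2 * 1000.0 = 33.066 mW/m^2
q = 33.066 mW/m^2


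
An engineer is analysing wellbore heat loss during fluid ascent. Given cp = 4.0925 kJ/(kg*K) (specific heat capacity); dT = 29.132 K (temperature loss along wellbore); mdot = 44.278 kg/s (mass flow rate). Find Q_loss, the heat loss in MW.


Q_loss = mdot * cp * dT
Q_loss = 44.278 * 4.0925 * 29.132
Q_loss = 5278.943 kW
Convert: 5278.943 kW * 0.001 = 5.2789 MW
Q_loss = 5.2789 MW


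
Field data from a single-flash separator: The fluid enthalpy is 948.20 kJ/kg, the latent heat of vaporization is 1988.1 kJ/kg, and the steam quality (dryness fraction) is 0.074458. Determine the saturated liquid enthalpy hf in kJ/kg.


hf = h - x * hfg
hf = 948.20 - 0.074458 * 1988.1
hf = 800.17 kJ/kg


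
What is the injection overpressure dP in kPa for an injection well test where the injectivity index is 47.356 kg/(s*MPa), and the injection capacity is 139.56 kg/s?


dP = mdot * 1000 / II
dP = 139.56 * 1000 / 47.356
dP = 2947.0 kPa


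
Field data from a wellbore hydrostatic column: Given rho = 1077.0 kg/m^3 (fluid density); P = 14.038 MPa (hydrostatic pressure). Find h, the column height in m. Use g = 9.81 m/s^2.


h = P * 1e6 / (g * rho)
h = 14.038 * 1e6 / (9.81 * 1077.0)
h = 1328.7 m


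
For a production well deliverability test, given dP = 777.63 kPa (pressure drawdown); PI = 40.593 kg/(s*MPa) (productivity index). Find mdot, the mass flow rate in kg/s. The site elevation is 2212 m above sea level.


mdot = PI * dP / 1000
mdot = 40.593 * 777.63 / 1000
mdot = 31.566 kg/s


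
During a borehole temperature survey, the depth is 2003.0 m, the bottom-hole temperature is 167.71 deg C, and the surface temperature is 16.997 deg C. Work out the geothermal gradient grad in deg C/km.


grad = (T_d - T_surf) / d * 1000
grad = (167.71 - 16.997) / 2003.0 * 1000
grad = 75.244 deg C/km


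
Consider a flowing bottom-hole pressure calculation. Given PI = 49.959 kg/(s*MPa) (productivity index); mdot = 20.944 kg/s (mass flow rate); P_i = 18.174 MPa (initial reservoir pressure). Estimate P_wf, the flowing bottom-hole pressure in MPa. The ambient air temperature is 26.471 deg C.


P_wf = P_i - mdot / PI
P_wf = 18.174 - 20.944 / 49.959
P_wf = 17.755 MPa


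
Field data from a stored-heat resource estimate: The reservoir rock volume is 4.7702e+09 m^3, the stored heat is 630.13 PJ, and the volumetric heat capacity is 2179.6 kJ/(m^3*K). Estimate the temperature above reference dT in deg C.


dT = Q_s * 1e12 / (Vr * rhoc)
dT = 630.13 * 1e12 / (4.7702e+09 * 2179.6)
dT = 60.60616 K
Convert (temperature difference, 1 K = 1 deg C): 60.60616 K = 60.60616 deg C
dT = 60.606 deg C


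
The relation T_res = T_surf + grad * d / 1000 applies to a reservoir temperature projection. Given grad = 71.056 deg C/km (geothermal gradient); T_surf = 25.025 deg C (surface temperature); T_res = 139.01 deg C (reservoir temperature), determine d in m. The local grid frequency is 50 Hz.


d = (T_res - T_surf) / grad * 1000
d = (139.01 - 25.025) / 71.056 * 1000
d = 1604.2 m


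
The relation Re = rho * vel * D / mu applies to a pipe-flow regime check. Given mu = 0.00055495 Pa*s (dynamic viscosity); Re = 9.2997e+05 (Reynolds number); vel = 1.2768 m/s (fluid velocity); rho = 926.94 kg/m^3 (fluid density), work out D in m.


D = Re * mu / (rho * vel)
D = 9.2997e+05 * 0.00055495 / (926.94 * 1.2768)
D = 0.43606 m


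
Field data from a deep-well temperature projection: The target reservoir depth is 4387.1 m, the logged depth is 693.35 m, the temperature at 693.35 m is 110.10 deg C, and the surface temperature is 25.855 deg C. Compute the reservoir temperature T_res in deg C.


Step 1: grad = (T_d1 - T_surf)/d1 * 1000 = (110.1 - 25.855)/693.35 * 1000 = 121.5043 deg C/km
Step 2: T_res = T_surf + grad*d2/1000 = 25.855 + 121.5043*4387.1/1000 = 558.91 deg C
T_res = 558.91 deg C


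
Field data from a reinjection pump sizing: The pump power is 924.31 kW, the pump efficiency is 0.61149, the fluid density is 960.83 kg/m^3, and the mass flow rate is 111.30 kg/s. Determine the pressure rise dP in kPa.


dP = P_pump * rho * eta / mdot
dP = 924.31 * 960.83 * 0.61149 / 111.30
dP = 4879.3 kPa


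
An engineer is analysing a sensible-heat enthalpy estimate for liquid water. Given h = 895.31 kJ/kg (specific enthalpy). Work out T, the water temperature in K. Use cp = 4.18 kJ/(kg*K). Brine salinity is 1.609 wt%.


T = h / cp
T = 895.31 / 4.18
T = 214.1890 deg C
Convert to K: 214.1890 + 273.15 = 487.34 K
T = 487.34 K


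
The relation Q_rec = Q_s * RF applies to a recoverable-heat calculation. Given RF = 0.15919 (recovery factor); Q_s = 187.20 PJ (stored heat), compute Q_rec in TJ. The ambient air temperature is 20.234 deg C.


Q_rec = Q_s * RF
Q_rec = 187.20 * 0.15919
Q_rec = 29.80037 PJ
Convert: 29.80037 PJ * 1000.0 = 29800 TJ
Q_rec = 29800 TJ


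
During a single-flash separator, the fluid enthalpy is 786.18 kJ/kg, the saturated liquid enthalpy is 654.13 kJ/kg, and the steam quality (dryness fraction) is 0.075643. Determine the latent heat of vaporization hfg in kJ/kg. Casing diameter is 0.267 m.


hfg = (h - hf) / x
hfg = (786.18 - 654.13) / 0.075643
hfg = 1745.7 kJ/kg


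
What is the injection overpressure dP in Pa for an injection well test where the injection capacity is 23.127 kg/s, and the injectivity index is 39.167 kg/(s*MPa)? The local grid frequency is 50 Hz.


dP = mdot * 1000 / II
dP = 23.127 * 1000 / 39.167
dP = 590.4716 kPa
Convert: 590.4716 kPa * 1000.0 = 5.9047e+05 Pa
dP = 5.9047e+05 Pa


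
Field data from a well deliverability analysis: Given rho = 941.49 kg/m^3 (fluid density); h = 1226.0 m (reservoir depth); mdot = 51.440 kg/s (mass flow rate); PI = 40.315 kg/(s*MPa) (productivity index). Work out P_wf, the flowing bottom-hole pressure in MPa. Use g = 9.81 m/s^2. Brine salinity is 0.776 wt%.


Step 1: P_i = rho*g*h/1e6 = 941.49*9.81*1226.0/1e6 = 11.32336 MPa
Step 2: P_wf = P_i - mdot/PI = 11.32336 - 51.44/40.315 = 10.047 MPa
P_wf = 10.047 MPa


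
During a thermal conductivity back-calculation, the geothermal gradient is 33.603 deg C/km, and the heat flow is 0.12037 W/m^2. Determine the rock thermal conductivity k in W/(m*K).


k = q / (grad / 1000)
k = 0.12037 / (33.603 / 1000)
k = 3.5821 W/(m*K)


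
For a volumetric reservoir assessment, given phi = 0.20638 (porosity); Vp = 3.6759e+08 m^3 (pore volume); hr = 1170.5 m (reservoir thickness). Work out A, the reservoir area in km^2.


A = Vp / (1e6 * hr * phi)
A = 3.6759e+08 / (1e6 * 1170.5 * 0.20638)
A = 1.5217 km^2


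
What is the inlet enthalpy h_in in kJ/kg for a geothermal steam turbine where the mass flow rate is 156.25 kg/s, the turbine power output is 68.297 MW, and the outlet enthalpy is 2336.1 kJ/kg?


h_in = h_out + P * 1000 / mdot
h_in = 2336.1 + 68.297 * 1000 / 156.25
h_in = 2773.2 kJ/kg


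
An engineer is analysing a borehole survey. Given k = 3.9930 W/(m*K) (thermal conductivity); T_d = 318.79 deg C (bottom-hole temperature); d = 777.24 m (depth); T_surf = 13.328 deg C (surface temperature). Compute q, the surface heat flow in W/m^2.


Step 1: grad = (T_d - T_surf)/d * 1000 = (318.79 - 13.328)/777.24 * 1000 = 393.0086 deg C/km
Step 2: q = k * grad / 1000 = 3.993 * 393.0086 / 1000 = 1.5693 W/m^2
q = 1.5693 W/m^2


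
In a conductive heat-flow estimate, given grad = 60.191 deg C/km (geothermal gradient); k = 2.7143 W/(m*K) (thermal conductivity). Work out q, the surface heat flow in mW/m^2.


q = k * grad / 1000
q = 2.7143 * 60.191 / 1000
q = 0.1633764 W/m^2
Convert: 0.1633764 W/m^2 * 1000.0 = 163.38 mW/m^2
q = 163.38 mW/m^2


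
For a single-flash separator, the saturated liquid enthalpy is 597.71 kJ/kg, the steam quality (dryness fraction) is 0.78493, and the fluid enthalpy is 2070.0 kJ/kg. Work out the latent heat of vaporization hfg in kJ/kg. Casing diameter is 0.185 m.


hfg = (h - hf) / x
hfg = (2070.0 - 597.71) / 0.78493
hfg = 1875.7 kJ/kg


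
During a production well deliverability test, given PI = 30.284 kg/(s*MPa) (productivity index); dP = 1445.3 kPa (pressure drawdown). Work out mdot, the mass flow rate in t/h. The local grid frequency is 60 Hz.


mdot = PI * dP / 1000
mdot = 30.284 * 1445.3 / 1000
mdot = 43.76947 kg/s
Convert: 43.76947 kg/s * 3.6 = 157.57 t/h
mdot = 157.57 t/h


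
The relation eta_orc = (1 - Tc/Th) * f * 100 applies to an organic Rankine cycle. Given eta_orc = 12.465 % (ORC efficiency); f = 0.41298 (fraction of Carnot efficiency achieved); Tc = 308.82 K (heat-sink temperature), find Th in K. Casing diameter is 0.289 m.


Th = Tc / (1 - (eta_orc/100)/f)
Th = 308.82 / (1 - (12.465/100)/0.41298)
Th = 442.33 K


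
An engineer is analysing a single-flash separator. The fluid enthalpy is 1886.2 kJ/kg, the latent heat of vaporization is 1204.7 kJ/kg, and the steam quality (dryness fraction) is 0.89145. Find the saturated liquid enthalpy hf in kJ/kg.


hf = h - x * hfg
hf = 1886.2 - 0.89145 * 1204.7
hf = 812.27 kJ/kg


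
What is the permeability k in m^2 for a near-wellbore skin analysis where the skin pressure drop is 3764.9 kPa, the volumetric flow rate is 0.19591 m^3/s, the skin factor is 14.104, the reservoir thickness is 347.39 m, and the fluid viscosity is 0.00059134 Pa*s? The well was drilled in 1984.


k = S*q*mu / (2*pi*dP_s*1000*hr)
k = 14.104*0.19591*0.00059134 / (2*pi*3764.9*1000*347.39)
k = 1.9883e-13 m^2


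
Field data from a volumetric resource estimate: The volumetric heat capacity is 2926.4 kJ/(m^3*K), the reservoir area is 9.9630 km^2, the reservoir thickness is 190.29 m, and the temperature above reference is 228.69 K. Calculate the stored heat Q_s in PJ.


Step 1: Vr = A*1e6*hr = 9.963*1e6*190.29 = 1.895859e+09 m^3
Step 2: Q_s = Vr*rhoc*dT/1e12 = 1.895859e+09*2926.4*228.69/1e12 = 1268.8 PJ
Q_s = 1268.8 PJ


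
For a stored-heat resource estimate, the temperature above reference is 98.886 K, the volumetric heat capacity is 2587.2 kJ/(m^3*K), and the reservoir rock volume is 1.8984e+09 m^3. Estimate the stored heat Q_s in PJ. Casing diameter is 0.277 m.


Q_s = Vr * rhoc * dT / 1e12
Q_s = 1.8984e+09 * 2587.2 * 98.886 / 1e12
Q_s = 485.68 PJ


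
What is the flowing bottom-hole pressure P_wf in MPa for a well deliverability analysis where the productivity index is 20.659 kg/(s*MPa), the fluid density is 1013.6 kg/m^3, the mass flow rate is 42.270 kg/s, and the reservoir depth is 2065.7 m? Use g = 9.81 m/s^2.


Step 1: P_i = rho*g*h/1e6 = 1013.6*9.81*2065.7/1e6 = 20.54011 MPa
Step 2: P_wf = P_i - mdot/PI = 20.54011 - 42.27/20.659 = 18.494 MPa
P_wf = 18.494 MPa


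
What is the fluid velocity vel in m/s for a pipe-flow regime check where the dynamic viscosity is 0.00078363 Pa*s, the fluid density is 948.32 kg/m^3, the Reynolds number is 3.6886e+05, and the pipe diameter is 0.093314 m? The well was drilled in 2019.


vel = Re * mu / (rho * D)
vel = 3.6886e+05 * 0.00078363 / (948.32 * 0.093314)
vel = 3.2664 m/s


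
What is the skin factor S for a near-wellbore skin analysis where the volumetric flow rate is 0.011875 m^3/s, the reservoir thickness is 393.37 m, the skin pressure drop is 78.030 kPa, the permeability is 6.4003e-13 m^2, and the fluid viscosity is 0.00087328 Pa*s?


S = dP_s * 1000 * 2*pi*k*hr / (q*mu)
S = 78.030 * 1000 * 2*pi*6.4003e-13*393.37 / (0.011875*0.00087328)
S = 11.903


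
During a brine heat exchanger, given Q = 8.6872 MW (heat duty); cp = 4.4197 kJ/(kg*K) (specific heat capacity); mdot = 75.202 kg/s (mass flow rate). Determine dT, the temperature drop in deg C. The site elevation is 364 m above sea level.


dT = Q * 1000 / (mdot * cp)
dT = 8.6872 * 1000 / (75.202 * 4.4197)
dT = 26.13711 K
Convert (temperature difference, 1 K = 1 deg C): 26.13711 K = 26.13711 deg C
dT = 26.137 deg C


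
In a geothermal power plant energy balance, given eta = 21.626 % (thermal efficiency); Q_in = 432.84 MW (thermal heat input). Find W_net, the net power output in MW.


W_net = eta / 100 * Q_in
W_net = 21.626 / 100 * 432.84
W_net = 93.606 MW


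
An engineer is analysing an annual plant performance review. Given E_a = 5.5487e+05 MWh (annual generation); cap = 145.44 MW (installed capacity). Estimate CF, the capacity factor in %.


CF = E_a / (cap * 8760) * 100
CF = 5.5487e+05 / (145.44 * 8760) * 100
CF = 43.552 %


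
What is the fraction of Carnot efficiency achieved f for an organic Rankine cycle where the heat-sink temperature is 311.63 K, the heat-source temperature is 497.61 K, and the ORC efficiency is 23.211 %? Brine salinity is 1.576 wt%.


f = (eta_orc/100) / (1 - Tc/Th)
f = (23.211/100) / (1 - 311.63/497.61)
f = 0.62104


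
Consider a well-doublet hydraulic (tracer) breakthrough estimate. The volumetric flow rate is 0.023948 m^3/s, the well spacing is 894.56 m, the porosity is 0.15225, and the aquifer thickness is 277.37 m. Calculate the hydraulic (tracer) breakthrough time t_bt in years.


t_bt = pi * hr * phi * L^2 / (3 * Qv) / (365.25*86400)
t_bt = pi * 277.37 * 0.15225 * 894.56^2 / (3 * 0.023948) / (365.25*86400)
t_bt = 46.826 years


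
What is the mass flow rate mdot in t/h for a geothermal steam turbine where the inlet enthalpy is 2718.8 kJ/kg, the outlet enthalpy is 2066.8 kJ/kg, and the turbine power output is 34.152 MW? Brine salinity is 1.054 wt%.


mdot = P * 1000 / (h_in - h_out)
mdot = 34.152 * 1000 / (2718.8 - 2066.8)
mdot = 52.38037 kg/s
Convert: 52.38037 kg/s * 3.6 = 188.57 t/h
mdot = 188.57 t/h


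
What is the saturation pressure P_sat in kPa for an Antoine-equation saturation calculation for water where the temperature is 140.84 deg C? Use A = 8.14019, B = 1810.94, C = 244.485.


P_sat = 10^(A - B/(C + T)) / 760 * 0.101325
P_sat = 10^(8.14019 - 1810.94/(244.485 + 140.84)) / 760 * 0.101325
P_sat = 0.3675531 MPa
Convert: 0.3675531 MPa * 1000.0 = 367.55 kPa
P_sat = 367.55 kPa


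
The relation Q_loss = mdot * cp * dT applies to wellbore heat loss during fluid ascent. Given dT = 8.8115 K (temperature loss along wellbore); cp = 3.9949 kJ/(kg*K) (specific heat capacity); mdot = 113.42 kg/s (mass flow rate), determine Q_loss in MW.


Q_loss = mdot * cp * dT
Q_loss = 113.42 * 3.9949 * 8.8115
Q_loss = 3992.504 kW
Convert: 3992.504 kW * 0.001 = 3.9925 MW
Q_loss = 3.9925 MW


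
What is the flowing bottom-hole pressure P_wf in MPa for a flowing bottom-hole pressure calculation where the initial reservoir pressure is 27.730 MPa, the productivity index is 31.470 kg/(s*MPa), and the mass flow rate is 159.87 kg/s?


P_wf = P_i - mdot / PI
P_wf = 27.730 - 159.87 / 31.470
P_wf = 22.650 MPa


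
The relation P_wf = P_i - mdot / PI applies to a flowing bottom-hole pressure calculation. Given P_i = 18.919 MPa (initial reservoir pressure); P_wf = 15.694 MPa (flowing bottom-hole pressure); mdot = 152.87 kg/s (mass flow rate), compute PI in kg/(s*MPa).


PI = mdot / (P_i - P_wf)
PI = 152.87 / (18.919 - 15.694)
PI = 47.402 kg/(s*MPa)


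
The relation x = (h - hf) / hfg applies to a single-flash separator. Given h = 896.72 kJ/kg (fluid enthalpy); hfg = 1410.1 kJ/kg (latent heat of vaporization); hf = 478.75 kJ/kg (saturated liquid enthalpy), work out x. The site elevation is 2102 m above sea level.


x = (h - hf) / hfg
x = (896.72 - 478.75) / 1410.1
x = 0.29641


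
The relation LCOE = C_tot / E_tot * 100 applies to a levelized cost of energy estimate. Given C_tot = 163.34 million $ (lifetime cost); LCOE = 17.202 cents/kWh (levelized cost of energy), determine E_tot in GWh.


E_tot = C_tot / LCOE * 100
E_tot = 163.34 / 17.202 * 100
E_tot = 949.54 GWh


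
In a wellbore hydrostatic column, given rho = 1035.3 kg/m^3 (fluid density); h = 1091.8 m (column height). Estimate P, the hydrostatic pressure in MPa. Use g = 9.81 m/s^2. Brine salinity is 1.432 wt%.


P = rho * g * h / 1e6
P = 1035.3 * 9.81 * 1091.8 / 1e6
P = 11.089 MPa


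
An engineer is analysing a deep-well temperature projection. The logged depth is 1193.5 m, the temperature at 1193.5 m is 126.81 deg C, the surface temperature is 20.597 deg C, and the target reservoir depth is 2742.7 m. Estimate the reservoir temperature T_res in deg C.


Step 1: grad = (T_d1 - T_surf)/d1 * 1000 = (126.81 - 20.597)/1193.5 * 1000 = 88.99288 deg C/km
Step 2: T_res = T_surf + grad*d2/1000 = 20.597 + 88.99288*2742.7/1000 = 264.68 deg C
T_res = 264.68 deg C


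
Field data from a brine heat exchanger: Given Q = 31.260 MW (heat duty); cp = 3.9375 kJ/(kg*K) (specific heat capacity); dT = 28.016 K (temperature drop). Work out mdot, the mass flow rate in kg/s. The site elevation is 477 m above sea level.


mdot = Q * 1000 / (cp * dT)
mdot = 31.260 * 1000 / (3.9375 * 28.016)
mdot = 283.38 kg/s


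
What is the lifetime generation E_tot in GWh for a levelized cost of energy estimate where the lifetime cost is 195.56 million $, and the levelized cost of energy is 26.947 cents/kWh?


E_tot = C_tot / LCOE * 100
E_tot = 195.56 / 26.947 * 100
E_tot = 725.72 GWh


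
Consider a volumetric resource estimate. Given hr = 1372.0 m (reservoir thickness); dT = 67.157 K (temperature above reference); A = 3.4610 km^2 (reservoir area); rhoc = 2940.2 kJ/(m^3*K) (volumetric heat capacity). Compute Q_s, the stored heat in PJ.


Step 1: Vr = A*1e6*hr = 3.461*1e6*1372.0 = 4.748492e+09 m^3
Step 2: Q_s = Vr*rhoc*dT/1e12 = 4.748492e+09*2940.2*67.157/1e12 = 937.61 PJ
Q_s = 937.61 PJ


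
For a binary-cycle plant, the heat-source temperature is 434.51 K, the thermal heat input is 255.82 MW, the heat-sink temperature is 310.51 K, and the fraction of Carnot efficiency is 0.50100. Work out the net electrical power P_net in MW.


Step 1: eta = (1 - Tc/Th)*f = (1 - 310.51/434.51)*0.501 = 0.1429748
Step 2: P_net = eta * Q_in = 0.1429748 * 255.82 = 36.576 MW
P_net = 36.576 MW


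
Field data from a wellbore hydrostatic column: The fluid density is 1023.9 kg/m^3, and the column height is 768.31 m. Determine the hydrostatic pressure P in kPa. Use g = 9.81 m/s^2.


P = rho * g * h / 1e6
P = 1023.9 * 9.81 * 768.31 / 1e6
P = 7.717258 MPa
Convert: 7.717258 MPa * 1000.0 = 7717.3 kPa
P = 7717.3 kPa


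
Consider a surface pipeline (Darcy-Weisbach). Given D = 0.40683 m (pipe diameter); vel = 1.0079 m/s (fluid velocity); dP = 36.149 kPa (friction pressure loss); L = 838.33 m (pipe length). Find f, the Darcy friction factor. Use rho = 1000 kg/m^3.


f = dP*1000 / ((L/D)*(rho*vel^2/2))
f = 36.149*1000 / ((838.33/0.40683)*(1000*1.0079^2/2))
f = 0.034537


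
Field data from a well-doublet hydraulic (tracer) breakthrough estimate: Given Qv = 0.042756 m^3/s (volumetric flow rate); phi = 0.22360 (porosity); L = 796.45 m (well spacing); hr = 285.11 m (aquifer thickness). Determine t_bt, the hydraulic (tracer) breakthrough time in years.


t_bt = pi * hr * phi * L^2 / (3 * Qv) / (365.25*86400)
t_bt = pi * 285.11 * 0.22360 * 796.45^2 / (3 * 0.042756) / (365.25*86400)
t_bt = 31.385 years


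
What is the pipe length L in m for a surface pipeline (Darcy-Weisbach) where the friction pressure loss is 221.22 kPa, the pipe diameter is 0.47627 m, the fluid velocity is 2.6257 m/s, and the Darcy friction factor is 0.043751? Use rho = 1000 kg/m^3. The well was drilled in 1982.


L = dP*1000*D / (f*rho*vel^2/2)
L = 221.22*1000*0.47627 / (0.043751*1000*2.6257^2/2)
L = 698.60 m


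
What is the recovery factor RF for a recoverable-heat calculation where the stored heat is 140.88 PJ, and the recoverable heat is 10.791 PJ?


RF = Q_rec / Q_s
RF = 10.791 / 140.88
RF = 0.076597


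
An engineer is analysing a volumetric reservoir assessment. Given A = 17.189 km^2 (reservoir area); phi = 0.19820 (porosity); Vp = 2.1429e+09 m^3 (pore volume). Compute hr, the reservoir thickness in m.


hr = Vp / (A * 1e6 * phi)
hr = 2.1429e+09 / (17.189 * 1e6 * 0.19820)
hr = 629.00 m


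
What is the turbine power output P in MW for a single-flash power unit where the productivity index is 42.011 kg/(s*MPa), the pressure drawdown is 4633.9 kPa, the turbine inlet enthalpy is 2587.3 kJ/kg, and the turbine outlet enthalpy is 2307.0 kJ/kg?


Step 1: mdot = PI * dP / 1000 = 42.011 * 4633.9 / 1000 = 194.6748 kg/s
Step 2: P = mdot*(h_in - h_out)/1000 = 194.6748*(2587.3 - 2307.0)/1000 = 54.567 MW
P = 54.567 MW


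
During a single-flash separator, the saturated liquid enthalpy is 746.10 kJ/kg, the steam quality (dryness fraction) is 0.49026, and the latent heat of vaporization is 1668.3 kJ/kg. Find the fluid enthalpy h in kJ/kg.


h = hf + x * hfg
h = 746.10 + 0.49026 * 1668.3
h = 1564.0 kJ/kg


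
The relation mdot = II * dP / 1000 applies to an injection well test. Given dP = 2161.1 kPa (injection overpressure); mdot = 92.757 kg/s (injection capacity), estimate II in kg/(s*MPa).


II = mdot * 1000 / dP
II = 92.757 * 1000 / 2161.1
II = 42.921 kg/(s*MPa)


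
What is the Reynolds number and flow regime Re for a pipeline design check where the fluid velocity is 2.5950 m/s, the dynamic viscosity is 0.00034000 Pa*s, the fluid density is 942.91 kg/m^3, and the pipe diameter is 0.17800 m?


Step 1: Re = rho*vel*D/mu = 942.91*2.595*0.178/0.00034 = 1.2810e+06
Step 2: Re = 1.2810e+06 > 4000, so flow is turbulent.
Re = 1.2810e+06 (turbulent)


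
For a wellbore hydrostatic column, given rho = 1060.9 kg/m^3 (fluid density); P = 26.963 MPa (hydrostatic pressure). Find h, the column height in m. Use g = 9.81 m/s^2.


h = P * 1e6 / (g * rho)
h = 26.963 * 1e6 / (9.81 * 1060.9)
h = 2590.7 m


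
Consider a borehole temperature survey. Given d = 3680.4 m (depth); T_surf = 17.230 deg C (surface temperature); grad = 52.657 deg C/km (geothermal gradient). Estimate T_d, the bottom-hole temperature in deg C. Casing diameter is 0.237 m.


T_d = T_surf + grad * d / 1000
T_d = 17.230 + 52.657 * 3680.4 / 1000
T_d = 211.03 deg C


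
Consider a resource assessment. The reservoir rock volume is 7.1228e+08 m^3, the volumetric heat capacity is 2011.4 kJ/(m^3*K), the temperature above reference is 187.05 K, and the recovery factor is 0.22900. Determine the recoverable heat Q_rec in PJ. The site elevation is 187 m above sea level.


Step 1: Q_s = Vr*rhoc*dT/1e12 = 7.1228e+08*2011.4*187.05/1e12 = 267.9828 PJ
Step 2: Q_rec = Q_s * RF = 267.9828 * 0.229 = 61.368 PJ
Q_rec = 61.368 PJ


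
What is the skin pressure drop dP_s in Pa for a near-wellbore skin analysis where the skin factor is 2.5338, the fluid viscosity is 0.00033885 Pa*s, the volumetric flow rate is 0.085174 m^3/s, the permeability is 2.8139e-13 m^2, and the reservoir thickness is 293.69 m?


dP_s = S * q * mu / (2*pi*k*hr) / 1000
dP_s = 2.5338 * 0.085174 * 0.00033885 / (2*pi*2.8139e-13*293.69) / 1000
dP_s = 140.8345 kPa
Convert: 140.8345 kPa * 1000.0 = 1.4083e+05 Pa
dP_s = 1.4083e+05 Pa


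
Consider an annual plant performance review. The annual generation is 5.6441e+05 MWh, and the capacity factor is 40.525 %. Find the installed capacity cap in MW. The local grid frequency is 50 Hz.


cap = E_a / (CF/100 * 8760)
cap = 5.6441e+05 / (40.525/100 * 8760)
cap = 158.99 MW


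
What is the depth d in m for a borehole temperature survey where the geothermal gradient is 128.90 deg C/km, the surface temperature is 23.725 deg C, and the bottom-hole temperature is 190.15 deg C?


d = (T_d - T_surf) / grad * 1000
d = (190.15 - 23.725) / 128.90 * 1000
d = 1291.1 m


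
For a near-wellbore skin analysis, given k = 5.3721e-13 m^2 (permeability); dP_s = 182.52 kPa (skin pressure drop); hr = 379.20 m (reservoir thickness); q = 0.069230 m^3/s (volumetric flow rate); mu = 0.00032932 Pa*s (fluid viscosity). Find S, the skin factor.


S = dP_s * 1000 * 2*pi*k*hr / (q*mu)
S = 182.52 * 1000 * 2*pi*5.3721e-13*379.20 / (0.069230*0.00032932)
S = 10.247


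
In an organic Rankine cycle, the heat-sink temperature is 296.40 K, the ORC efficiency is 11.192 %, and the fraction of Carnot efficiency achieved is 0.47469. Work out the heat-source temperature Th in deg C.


Th = Tc / (1 - (eta_orc/100)/f)
Th = 296.40 / (1 - (11.192/100)/0.47469)
Th = 387.8439 K
Convert to deg C: 387.8439 - 273.15 = 114.69 deg C
Th = 114.69 deg C


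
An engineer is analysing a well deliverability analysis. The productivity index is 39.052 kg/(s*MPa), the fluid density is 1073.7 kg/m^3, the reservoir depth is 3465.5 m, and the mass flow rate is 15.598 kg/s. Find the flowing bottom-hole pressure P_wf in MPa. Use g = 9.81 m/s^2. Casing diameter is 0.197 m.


Step 1: P_i = rho*g*h/1e6 = 1073.7*9.81*3465.5/1e6 = 36.50210 MPa
Step 2: P_wf = P_i - mdot/PI = 36.50210 - 15.598/39.052 = 36.103 MPa
P_wf = 36.103 MPa


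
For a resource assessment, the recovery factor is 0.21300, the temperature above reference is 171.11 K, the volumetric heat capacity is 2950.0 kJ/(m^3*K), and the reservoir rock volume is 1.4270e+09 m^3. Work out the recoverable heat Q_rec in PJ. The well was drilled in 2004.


Step 1: Q_s = Vr*rhoc*dT/1e12 = 1.4270e+09*2950.0*171.11/1e12 = 720.3132 PJ
Step 2: Q_rec = Q_s * RF = 720.3132 * 0.213 = 153.43 PJ
Q_rec = 153.43 PJ


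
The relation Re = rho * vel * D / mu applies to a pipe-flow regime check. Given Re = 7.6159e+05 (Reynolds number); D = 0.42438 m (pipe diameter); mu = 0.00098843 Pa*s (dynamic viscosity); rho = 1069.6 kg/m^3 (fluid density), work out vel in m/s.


vel = Re * mu / (rho * D)
vel = 7.6159e+05 * 0.00098843 / (1069.6 * 0.42438)
vel = 1.6584 m/s


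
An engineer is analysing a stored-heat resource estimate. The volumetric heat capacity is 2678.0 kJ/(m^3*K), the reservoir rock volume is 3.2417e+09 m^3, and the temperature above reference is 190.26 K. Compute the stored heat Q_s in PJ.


Q_s = Vr * rhoc * dT / 1e12
Q_s = 3.2417e+09 * 2678.0 * 190.26 / 1e12
Q_s = 1651.7 PJ


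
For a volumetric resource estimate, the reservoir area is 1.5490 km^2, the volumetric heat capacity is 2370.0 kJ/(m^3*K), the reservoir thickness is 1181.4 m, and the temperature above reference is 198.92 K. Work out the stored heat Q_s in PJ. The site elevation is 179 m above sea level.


Step 1: Vr = A*1e6*hr = 1.549*1e6*1181.4 = 1.829989e+09 m^3
Step 2: Q_s = Vr*rhoc*dT/1e12 = 1.829989e+09*2370.0*198.92/1e12 = 862.73 PJ
Q_s = 862.73 PJ


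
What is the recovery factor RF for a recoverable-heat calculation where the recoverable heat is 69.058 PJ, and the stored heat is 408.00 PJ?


RF = Q_rec / Q_s
RF = 69.058 / 408.00
RF = 0.16926


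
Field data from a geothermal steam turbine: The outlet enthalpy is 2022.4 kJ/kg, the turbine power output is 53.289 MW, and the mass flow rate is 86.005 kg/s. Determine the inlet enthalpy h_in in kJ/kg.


h_in = h_out + P * 1000 / mdot
h_in = 2022.4 + 53.289 * 1000 / 86.005
h_in = 2642.0 kJ/kg


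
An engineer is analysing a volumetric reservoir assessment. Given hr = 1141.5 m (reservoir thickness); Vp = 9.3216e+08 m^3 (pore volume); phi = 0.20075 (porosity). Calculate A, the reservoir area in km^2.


A = Vp / (1e6 * hr * phi)
A = 9.3216e+08 / (1e6 * 1141.5 * 0.20075)
A = 4.0678 km^2


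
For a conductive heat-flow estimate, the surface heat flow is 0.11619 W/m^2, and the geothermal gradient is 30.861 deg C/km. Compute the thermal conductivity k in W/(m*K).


k = q * 1000 / grad
k = 0.11619 * 1000 / 30.861
k = 3.7649 W/(m*K)
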